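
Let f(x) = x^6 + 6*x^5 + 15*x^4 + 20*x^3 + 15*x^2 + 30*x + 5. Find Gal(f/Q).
A_6 (also written A6)

The polynomial f is an irreducible sextic over Q, so G = Gal(f/Q) is one of the 16 transitive subgroups 6T1, ..., 6T16 of S_6. The discriminant of f is 746496000000 = 864000^2, a perfect square, so G is contained in A_6. The transitive groups of degree 6 contained in A_6 are: A_4 (6T4, order 12), S_4 (6T7, order 24), (C_3 x C_3) : C_4 (6T10, order 36), PSL(2,5) (6T12, order 60), A_6 (6T15, order 360). By Dedekind's theorem, for a prime p not dividing disc(f) the degrees of the irreducible factors of f mod p form the cycle type of an element of G. Factoring f modulo the 6 such primes p <= 23 (skipping 2, 3, 5, which divide the discriminant), each new pattern first appears at: mod 7: f = (x + 4)(x^5 + 2x^4 + 6x^2 + 5x + 3), pattern 5+1; mod 23: f = (x + 8)(x + 13)(x + 22)(x^3 + 9x^2 + 5x + 13), pattern 3+1+1+1. No other pattern occurs in this range, so the set of observed cycle types is {5+1, 3+1+1+1}. Among the candidates above, the only group containing elements of all these cycle types is A_6 (6T15) — each of A_4 (6T4), S_4 (6T7), (C_3 x C_3) : C_4 (6T10), PSL(2,5) (6T12) lacks at least one of them. Hence G = A_6 (6T15), of order 360.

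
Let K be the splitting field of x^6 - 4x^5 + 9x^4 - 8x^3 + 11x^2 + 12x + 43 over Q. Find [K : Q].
The degree of the splitting field over Q equals the order of the Galois group, so first determine the group. The polynomial f is an irreducible sextic over Q, so G = Gal(f/Q) is one of the 16 transitive subgroups 6T1, ..., 6T16 of S_6. The discriminant of f is -18046378835968, which is not a perfect square, so G is not contained in A_6. The transitive groups of degree 6 not contained in A_6 are: C_6 (6T1, order 6), S_3 (6T2, order 6), D_6 (6T3, order 12), C_3 x S_3 (6T5, order 18), A_4 x C_2 (6T6, order 24), S_4 (6T8, order 24), S_3 x S_3 (6T9, order 36), S_4 x C_2 (6T11, order 48), (S_3 x S_3) : C_2 (6T13, order 72), PGL(2,5) (6T14, order 120), S_6 (6T16, order 720). By Dedekind's theorem, for a prime p not dividing disc(f) the degrees of the irreducible factors of f mod p form the cycle type of an element of G. Factoring f modulo the 37 such primes p <= 167 (skipping 2, 7, which divide the discriminant), each new pattern first appears at: mod 3: f = (x^6 + 2x^5 + x^3 + 2x^2 + 1), pattern 6; mod 11: f = (x^3 + 10x + 3)(x^3 + 7x^2 + 10x + 7), pattern 3+3; mod 13: f = (x^2 + 4x + 12)(x^2 + 8x + 8)(x^2 + 10x + 6), pattern 2+2+2; mod 29: f = (x + 7)(x + 9)(x + 11)(x + 14)(x + 17)(x + 25), pattern 1+1+1+1+1+1. No other pattern occurs in this range, so the set of observed cycle types is {6, 3+3, 2+2+2, 1+1+1+1+1+1}. The candidates containing elements of all these cycle types are C_6 (6T1) of order 6, D_6 (6T3) of order 12, C_3 x S_3 (6T5) of order 18, A_4 x C_2 (6T6) of order 24, S_3 x S_3 (6T9) of order 36, S_4 x C_2 (6T11) of order 48, (S_3 x S_3) : C_2 (6T13) of order 72, PGL(2,5) (6T14) of order 120, S_6 (6T16) of order 720; the others are excluded. The observed types are precisely the cycle types that occur in C_6 (6T1). Each of the other remaining candidates has further cycle types, and by the Chebotarev density theorem the matching factorization patterns would occur for a proportion of primes equal to their share of the group: D_6 (6T3) additionally contains elements of type 2+2+1+1 (3 of its 12 elements, about 25% of primes); C_3 x S_3 (6T5) additionally contains elements of type 3+1+1+1 (4 of its 18 elements, about 22% of primes); A_4 x C_2 (6T6) additionally contains elements of type 2+2+1+1, 2+1+1+1+1 (6 of its 24 elements, about 25% of primes); S_3 x S_3 (6T9) additionally contains elements of type 3+1+1+1, 2+2+1+1 (13 of its 36 elements, about 36% of primes); S_4 x C_2 (6T11) additionally contains elements of type 4+2, 4+1+1, 2+2+1+1, 2+1+1+1+1 (24 of its 48 elements, about 50% of primes); (S_3 x S_3) : C_2 (6T13) additionally contains elements of type 4+2, 3+2+1, 3+1+1+1, 2+2+1+1, 2+1+1+1+1 (49 of its 72 elements, about 68% of primes); PGL(2,5) (6T14) additionally contains elements of type 5+1, 4+1+1, 2+2+1+1 (69 of its 120 elements, about 58% of primes); S_6 (6T16) additionally contains elements of type 5+1, 4+2, 4+1+1, 3+2+1, 3+1+1+1, 2+2+1+1, 2+1+1+1+1 (544 of its 720 elements, about 76% of primes). None of the 37 primes tested shows any such pattern (for each of these groups the chance of that is below 10^-4), which rules them out. Hence G = C_6 (6T1), of order 6. The Galois group C_6 (6T1) has order 6, so the splitting field has degree 6 over Q.

6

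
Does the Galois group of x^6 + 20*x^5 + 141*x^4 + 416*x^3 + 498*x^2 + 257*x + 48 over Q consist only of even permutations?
The polynomial is irreducible of degree 6 over Q. Its discriminant is 30991489 = 5567^2, a perfect square. A Galois group lies in the alternating group exactly when the discriminant is a square in Q, so the Galois group (PSL(2,5)) is contained in A_6.

Yes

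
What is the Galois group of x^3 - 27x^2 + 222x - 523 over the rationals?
The polynomial is an irreducible cubic over Q and its discriminant is 29241 = 171^2, a perfect square. For an irreducible cubic, a square discriminant forces the Galois group to be A_3, the cyclic group of order 3.

C_3 (also written C3)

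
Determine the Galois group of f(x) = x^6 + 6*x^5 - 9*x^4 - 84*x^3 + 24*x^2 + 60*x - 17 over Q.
A_4 x C_2

The polynomial f is an irreducible sextic over Q, so G = Gal(f/Q) is one of the 16 transitive subgroups 6T1, ..., 6T16 of S_6. The discriminant of f is -9221581132716096, which is not a perfect square, so G is not contained in A_6. The transitive groups of degree 6 not contained in A_6 are: C_6 (6T1, order 6), S_3 (6T2, order 6), D_6 (6T3, order 12), C_3 x S_3 (6T5, order 18), A_4 x C_2 (6T6, order 24), S_4 (6T8, order 24), S_3 x S_3 (6T9, order 36), S_4 x C_2 (6T11, order 48), (S_3 x S_3) : C_2 (6T13, order 72), PGL(2,5) (6T14, order 120), S_6 (6T16, order 720). By Dedekind's theorem, for a prime p not dividing disc(f) the degrees of the irreducible factors of f mod p form the cycle type of an element of G. Factoring f modulo the 33 such primes p <= 149 (skipping 2, 3, which divide the discriminant), each new pattern first appears at: mod 5: f = (x^3 + 2x + 1)(x^3 + x^2 + 4x + 3), pattern 3+3; mod 7: f = (x^6 + 6x^5 + 5x^4 + 3x^2 + 4x + 4), pattern 6; mod 17: f = (x)(x + 1)(x^2 + 8x + 9)(x^2 + 14x + 1), pattern 2+2+1+1; mod 19: f = (x + 5)(x + 14)(x + 17)(x + 18)(x^2 + 9x + 3), pattern 2+1+1+1+1; mod 71: f = (x^2 + 31x + 70)(x^2 + 51x + 59)(x^2 + 66x + 40), pattern 2+2+2. No other pattern occurs in this range, so the set of observed cycle types is {3+3, 6, 2+2+1+1, 2+1+1+1+1, 2+2+2}. The candidates containing elements of all these cycle types are A_4 x C_2 (6T6) of order 24, S_4 x C_2 (6T11) of order 48, (S_3 x S_3) : C_2 (6T13) of order 72, S_6 (6T16) of order 720; the others are excluded. The observed types are precisely the cycle types that occur in A_4 x C_2 (6T6) (apart from the identity). Each of the other remaining candidates has further cycle types, and by the Chebotarev density theorem the matching factorization patterns would occur for a proportion of primes equal to their share of the group: S_4 x C_2 (6T11) additionally contains elements of type 4+2, 4+1+1 (12 of its 48 elements, about 25% of primes); (S_3 x S_3) : C_2 (6T13) additionally contains elements of type 4+2, 3+2+1, 3+1+1+1 (34 of its 72 elements, about 47% of primes); S_6 (6T16) additionally contains elements of type 5+1, 4+2, 4+1+1, 3+2+1, 3+1+1+1 (484 of its 720 elements, about 67% of primes). None of the 33 primes tested shows any such pattern (for each of these groups the chance of that is below 10^-4), which rules them out. Hence G = A_4 x C_2 (6T6), of order 24.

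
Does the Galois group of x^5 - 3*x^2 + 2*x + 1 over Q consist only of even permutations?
The polynomial is irreducible of degree 5 over Q. Its discriminant is 55225 = 235^2, a perfect square. A Galois group lies in the alternating group exactly when the discriminant is a square in Q, so the Galois group (D_5) is contained in A_5.

Yes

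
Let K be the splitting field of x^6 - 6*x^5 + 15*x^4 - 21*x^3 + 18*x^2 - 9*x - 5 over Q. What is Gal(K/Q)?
S_3 x S_3 (order 36)

The polynomial f is an irreducible sextic over Q, so G = Gal(f/Q) is one of the 16 transitive subgroups 6T1, ..., 6T16 of S_6. The discriminant of f is 871199469, which is not a perfect square, so G is not contained in A_6. The transitive groups of degree 6 not contained in A_6 are: C_6 (6T1, order 6), S_3 (6T2, order 6), D_6 (6T3, order 12), C_3 x S_3 (6T5, order 18), A_4 x C_2 (6T6, order 24), S_4 (6T8, order 24), S_3 x S_3 (6T9, order 36), S_4 x C_2 (6T11, order 48), (S_3 x S_3) : C_2 (6T13, order 72), PGL(2,5) (6T14, order 120), S_6 (6T16, order 720). By Dedekind's theorem, for a prime p not dividing disc(f) the degrees of the irreducible factors of f mod p form the cycle type of an element of G. Factoring f modulo the 16 such primes p <= 67 (skipping 3, 7, 29, which divide the discriminant), each new pattern first appears at: mod 2: f = (x^6 + x^4 + x^3 + x + 1), pattern 6; mod 5: f = (x)(x + 1)(x^2 + x + 2)(x^2 + 2x + 3), pattern 2+2+1+1; mod 13: f = (x + 1)(x + 4)(x + 5)(x^3 + 10x^2 + 3x + 3), pattern 3+1+1+1; mod 19: f = (x^2 + 8x + 6)(x^2 + 11x + 1)(x^2 + 13x + 15), pattern 2+2+2; mod 67: f = (x^3 + 64x^2 + 3x + 17)(x^3 + 64x^2 + 3x + 47), pattern 3+3. No other pattern occurs in this range, so the set of observed cycle types is {6, 2+2+1+1, 3+1+1+1, 2+2+2, 3+3}. The candidates containing elements of all these cycle types are S_3 x S_3 (6T9) of order 36, (S_3 x S_3) : C_2 (6T13) of order 72, S_6 (6T16) of order 720; the others are excluded. The observed types are precisely the cycle types that occur in S_3 x S_3 (6T9) (apart from the identity). Each of the other remaining candidates has further cycle types, and by the Chebotarev density theorem the matching factorization patterns would occur for a proportion of primes equal to their share of the group: (S_3 x S_3) : C_2 (6T13) additionally contains elements of type 4+2, 3+2+1, 2+1+1+1+1 (36 of its 72 elements, about 50% of primes); S_6 (6T16) additionally contains elements of type 5+1, 4+2, 4+1+1, 3+2+1, 2+1+1+1+1 (459 of its 720 elements, about 64% of primes). None of the 16 primes tested shows any such pattern (for each of these groups the chance of that is below 10^-4), which rules them out. Hence G = S_3 x S_3 (6T9), of order 36.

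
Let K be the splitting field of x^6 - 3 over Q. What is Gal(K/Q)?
D_6, the dihedral group of order 12

The polynomial f is an irreducible sextic over Q, so G = Gal(f/Q) is one of the 16 transitive subgroups 6T1, ..., 6T16 of S_6. The discriminant of f is 11337408, which is not a perfect square, so G is not contained in A_6. The transitive groups of degree 6 not contained in A_6 are: C_6 (6T1, order 6), S_3 (6T2, order 6), D_6 (6T3, order 12), C_3 x S_3 (6T5, order 18), A_4 x C_2 (6T6, order 24), S_4 (6T8, order 24), S_3 x S_3 (6T9, order 36), S_4 x C_2 (6T11, order 48), (S_3 x S_3) : C_2 (6T13, order 72), PGL(2,5) (6T14, order 120), S_6 (6T16, order 720). By Dedekind's theorem, for a prime p not dividing disc(f) the degrees of the irreducible factors of f mod p form the cycle type of an element of G. Factoring f modulo the 79 such primes p <= 419 (skipping 2, 3, which divide the discriminant), each new pattern first appears at: mod 5: f = (x^2 + 3)(x^2 + 2x + 3)(x^2 + 3x + 3), pattern 2+2+2; mod 7: f = (x^6 + 4), pattern 6; mod 11: f = (x + 3)(x + 8)(x^2 + 3x + 9)(x^2 + 8x + 9), pattern 2+2+1+1; mod 13: f = (x^3 + 4)(x^3 + 9), pattern 3+3; mod 61: f = (x + 2)(x + 26)(x + 28)(x + 33)(x + 35)(x + 59), pattern 1+1+1+1+1+1. No other pattern occurs in this range, so the set of observed cycle types is {2+2+2, 6, 2+2+1+1, 3+3, 1+1+1+1+1+1}. The candidates containing elements of all these cycle types are D_6 (6T3) of order 12, A_4 x C_2 (6T6) of order 24, S_3 x S_3 (6T9) of order 36, S_4 x C_2 (6T11) of order 48, (S_3 x S_3) : C_2 (6T13) of order 72, PGL(2,5) (6T14) of order 120, S_6 (6T16) of order 720; the others are excluded. The observed types are precisely the cycle types that occur in D_6 (6T3). Each of the other remaining candidates has further cycle types, and by the Chebotarev density theorem the matching factorization patterns would occur for a proportion of primes equal to their share of the group: A_4 x C_2 (6T6) additionally contains elements of type 2+1+1+1+1 (3 of its 24 elements, about 12% of primes); S_3 x S_3 (6T9) additionally contains elements of type 3+1+1+1 (4 of its 36 elements, about 11% of primes); S_4 x C_2 (6T11) additionally contains elements of type 4+2, 4+1+1, 2+1+1+1+1 (15 of its 48 elements, about 31% of primes); (S_3 x S_3) : C_2 (6T13) additionally contains elements of type 4+2, 3+2+1, 3+1+1+1, 2+1+1+1+1 (40 of its 72 elements, about 56% of primes); PGL(2,5) (6T14) additionally contains elements of type 5+1, 4+1+1 (54 of its 120 elements, about 45% of primes); S_6 (6T16) additionally contains elements of type 5+1, 4+2, 4+1+1, 3+2+1, 3+1+1+1, 2+1+1+1+1 (499 of its 720 elements, about 69% of primes). None of the 79 primes tested shows any such pattern (for each of these groups the chance of that is below 10^-4), which rules them out. Hence G = D_6 (6T3), of order 12.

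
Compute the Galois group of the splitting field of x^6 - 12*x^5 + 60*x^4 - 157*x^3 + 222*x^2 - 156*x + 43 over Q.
The polynomial f is an irreducible sextic over Q, so G = Gal(f/Q) is one of the 16 transitive subgroups 6T1, ..., 6T16 of S_6. The discriminant of f is -177147, which is not a perfect square, so G is not contained in A_6. The transitive groups of degree 6 not contained in A_6 are: C_6 (6T1, order 6), S_3 (6T2, order 6), D_6 (6T3, order 12), C_3 x S_3 (6T5, order 18), A_4 x C_2 (6T6, order 24), S_4 (6T8, order 24), S_3 x S_3 (6T9, order 36), S_4 x C_2 (6T11, order 48), (S_3 x S_3) : C_2 (6T13, order 72), PGL(2,5) (6T14, order 120), S_6 (6T16, order 720). By Dedekind's theorem, for a prime p not dividing disc(f) the degrees of the irreducible factors of f mod p form the cycle type of an element of G. Factoring f modulo the 33 such primes p <= 139 (skipping 3, which divides the discriminant), each new pattern first appears at: mod 2: f = (x^6 + x^3 + 1), pattern 6; mod 7: f = (x + 1)(x + 3)(x + 4)(x^3 + x^2 + 5x + 3), pattern 3+1+1+1; mod 17: f = (x^2 + x + 1)(x^2 + 9x + 2)(x^2 + 12x + 13), pattern 2+2+2; mod 19: f = (x^3 + 13x^2 + 12x + 1)(x^3 + 13x^2 + 12x + 5), pattern 3+3; mod 73: f = (x + 40)(x + 41)(x + 42)(x + 49)(x + 50)(x + 58), pattern 1+1+1+1+1+1. No other pattern occurs in this range, so the set of observed cycle types is {6, 3+1+1+1, 2+2+2, 3+3, 1+1+1+1+1+1}. The candidates containing elements of all these cycle types are C_3 x S_3 (6T5) of order 18, S_3 x S_3 (6T9) of order 36, (S_3 x S_3) : C_2 (6T13) of order 72, S_6 (6T16) of order 720; the others are excluded. The observed types are precisely the cycle types that occur in C_3 x S_3 (6T5). Each of the other remaining candidates has further cycle types, and by the Chebotarev density theorem the matching factorization patterns would occur for a proportion of primes equal to their share of the group: S_3 x S_3 (6T9) additionally contains elements of type 2+2+1+1 (9 of its 36 elements, about 25% of primes); (S_3 x S_3) : C_2 (6T13) additionally contains elements of type 4+2, 3+2+1, 2+2+1+1, 2+1+1+1+1 (45 of its 72 elements, about 62% of primes); S_6 (6T16) additionally contains elements of type 5+1, 4+2, 4+1+1, 3+2+1, 2+2+1+1, 2+1+1+1+1 (504 of its 720 elements, about 70% of primes). None of the 33 primes tested shows any such pattern (for each of these groups the chance of that is below 10^-4), which rules them out. Hence G = C_3 x S_3 (6T5), of order 18.

6T5: C_3 x S_3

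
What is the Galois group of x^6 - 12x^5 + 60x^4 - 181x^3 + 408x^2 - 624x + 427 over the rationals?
The polynomial f is an irreducible sextic over Q, so G = Gal(f/Q) is one of the 16 transitive subgroups 6T1, ..., 6T16 of S_6. The discriminant of f is -2573642648187, which is not a perfect square, so G is not contained in A_6. The transitive groups of degree 6 not contained in A_6 are: C_6 (6T1, order 6), S_3 (6T2, order 6), D_6 (6T3, order 12), C_3 x S_3 (6T5, order 18), A_4 x C_2 (6T6, order 24), S_4 (6T8, order 24), S_3 x S_3 (6T9, order 36), S_4 x C_2 (6T11, order 48), (S_3 x S_3) : C_2 (6T13, order 72), PGL(2,5) (6T14, order 120), S_6 (6T16, order 720). By Dedekind's theorem, for a prime p not dividing disc(f) the degrees of the irreducible factors of f mod p form the cycle type of an element of G. Factoring f modulo the 26 such primes p <= 127 (skipping 3, 13, 17, 41, 43, which divide the discriminant), each new pattern first appears at: mod 2: f = (x^6 + x^3 + 1), pattern 6; mod 7: f = (x)(x^2 + 4x + 5)(x^3 + 5x^2 + 4), pattern 3+2+1; mod 11: f = (x^2 + 5x + 10)(x^4 + 5x^3 + 3x^2 + 7x + 2), pattern 4+2; mod 31: f = (x + 6)(x + 25)(x^2 + 9x + 15)(x^2 + 10x + 22), pattern 2+2+1+1; mod 61: f = (x)(x + 10)(x + 27)(x + 52)(x^2 + 21x + 23), pattern 2+1+1+1+1; mod 97: f = (x + 22)(x + 33)(x + 88)(x^3 + 39x^2 + 72x + 46), pattern 3+1+1+1; mod 113: f = (x^2 + 42x + 108)(x^2 + 71x + 44)(x^2 + 101x + 90), pattern 2+2+2; mod 127: f = (x^3 + 43x^2 + 15x + 65)(x^3 + 72x^2 + 124x + 73), pattern 3+3. No other pattern occurs in this range, so the set of observed cycle types is {6, 3+2+1, 4+2, 2+2+1+1, 2+1+1+1+1, 3+1+1+1, 2+2+2, 3+3}. The candidates containing elements of all these cycle types are (S_3 x S_3) : C_2 (6T13) of order 72, S_6 (6T16) of order 720; the others are excluded. The observed types are precisely the cycle types that occur in (S_3 x S_3) : C_2 (6T13) (apart from the identity). Each of the other remaining candidates has further cycle types, and by the Chebotarev density theorem the matching factorization patterns would occur for a proportion of primes equal to their share of the group: S_6 (6T16) additionally contains elements of type 5+1, 4+1+1 (234 of its 720 elements, about 32% of primes). None of the 26 primes tested shows any such pattern (for each of these groups the chance of that is below 10^-4), which rules them out. Hence G = (S_3 x S_3) : C_2 (6T13), of order 72.

(S_3 x S_3) : C_2, the group 6T13 of order 72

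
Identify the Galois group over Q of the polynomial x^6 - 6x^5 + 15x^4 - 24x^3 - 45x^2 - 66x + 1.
D_6

The polynomial f is an irreducible sextic over Q, so G = Gal(f/Q) is one of the 16 transitive subgroups 6T1, ..., 6T16 of S_6. The discriminant of f is 5114284084297728, which is not a perfect square, so G is not contained in A_6. The transitive groups of degree 6 not contained in A_6 are: C_6 (6T1, order 6), S_3 (6T2, order 6), D_6 (6T3, order 12), C_3 x S_3 (6T5, order 18), A_4 x C_2 (6T6, order 24), S_4 (6T8, order 24), S_3 x S_3 (6T9, order 36), S_4 x C_2 (6T11, order 48), (S_3 x S_3) : C_2 (6T13, order 72), PGL(2,5) (6T14, order 120), S_6 (6T16, order 720). By Dedekind's theorem, for a prime p not dividing disc(f) the degrees of the irreducible factors of f mod p form the cycle type of an element of G. Factoring f modulo the 79 such primes p <= 431 (skipping 2, 3, 31, 59, which divide the discriminant), each new pattern first appears at: mod 5: f = (x^2 + 2x + 4)(x^2 + 3x + 4)(x^2 + 4x + 1), pattern 2+2+2; mod 7: f = (x^3 + 4x^2 + 3)(x^3 + 4x^2 + 6x + 5), pattern 3+3; mod 13: f = (x^6 + 7x^5 + 2x^4 + 2x^3 + 7x^2 + 12x + 1), pattern 6; mod 17: f = (x + 1)(x + 15)(x^2 + 13x + 9)(x^2 + 16x + 16), pattern 2+2+1+1; mod 127: f = (x + 6)(x + 23)(x + 46)(x + 93)(x + 95)(x + 112), pattern 1+1+1+1+1+1. No other pattern occurs in this range, so the set of observed cycle types is {2+2+2, 3+3, 6, 2+2+1+1, 1+1+1+1+1+1}. The candidates containing elements of all these cycle types are D_6 (6T3) of order 12, A_4 x C_2 (6T6) of order 24, S_3 x S_3 (6T9) of order 36, S_4 x C_2 (6T11) of order 48, (S_3 x S_3) : C_2 (6T13) of order 72, PGL(2,5) (6T14) of order 120, S_6 (6T16) of order 720; the others are excluded. The observed types are precisely the cycle types that occur in D_6 (6T3). Each of the other remaining candidates has further cycle types, and by the Chebotarev density theorem the matching factorization patterns would occur for a proportion of primes equal to their share of the group: A_4 x C_2 (6T6) additionally contains elements of type 2+1+1+1+1 (3 of its 24 elements, about 12% of primes); S_3 x S_3 (6T9) additionally contains elements of type 3+1+1+1 (4 of its 36 elements, about 11% of primes); S_4 x C_2 (6T11) additionally contains elements of type 4+2, 4+1+1, 2+1+1+1+1 (15 of its 48 elements, about 31% of primes); (S_3 x S_3) : C_2 (6T13) additionally contains elements of type 4+2, 3+2+1, 3+1+1+1, 2+1+1+1+1 (40 of its 72 elements, about 56% of primes); PGL(2,5) (6T14) additionally contains elements of type 5+1, 4+1+1 (54 of its 120 elements, about 45% of primes); S_6 (6T16) additionally contains elements of type 5+1, 4+2, 4+1+1, 3+2+1, 3+1+1+1, 2+1+1+1+1 (499 of its 720 elements, about 69% of primes). None of the 79 primes tested shows any such pattern (for each of these groups the chance of that is below 10^-4), which rules them out. Hence G = D_6 (6T3), of order 12.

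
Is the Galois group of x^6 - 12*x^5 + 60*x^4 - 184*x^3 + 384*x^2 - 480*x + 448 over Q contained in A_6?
No

The polynomial is irreducible of degree 6 over Q. Its discriminant is -190210142896128, which is not a perfect square. A Galois group lies in the alternating group exactly when the discriminant is a square in Q, so the Galois group (C_3 x S_3) is not contained in A_6.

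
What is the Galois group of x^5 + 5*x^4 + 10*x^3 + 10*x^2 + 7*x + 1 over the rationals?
The polynomial f is an irreducible quintic over Q, so G = Gal(f/Q) is a transitive subgroup of S_5: one of C_5 (5T1, order 5), D_5 (5T2, order 10), F_20 (5T3, order 20), A_5 (5T4, order 60) or S_5 (5T5, order 120). The discriminant of f is 58192, which is not a perfect square, so G is not contained in A_5. The transitive groups of degree 5 not contained in A_5 are: F_20 (5T3, order 20), S_5 (5T5, order 120). By Dedekind's theorem, for a prime p not dividing disc(f) the degrees of the irreducible factors of f mod p form the cycle type of an element of G. Factoring f modulo the 5 such primes p <= 13 (skipping 2, which divides the discriminant), each new pattern first appears at: mod 3: f = (x^5 + 2x^4 + x^3 + x^2 + x + 1), pattern 5; mod 5: f = (x + 2)(x^4 + 3x^3 + 4x^2 + 2x + 3), pattern 4+1; mod 13: f = (x + 9)(x + 11)(x^3 + 11x^2 + 3x + 5), pattern 3+1+1. No other pattern occurs in this range, so the set of observed cycle types is {5, 4+1, 3+1+1}. Among the candidates above, the only group containing elements of all these cycle types is S_5 (5T5) — F_20 (5T3) lacks at least one of them. Hence G = S_5 (5T5), of order 120.

S_5 (order 120)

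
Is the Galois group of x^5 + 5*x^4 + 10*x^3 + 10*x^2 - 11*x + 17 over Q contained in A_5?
No

The polynomial is irreducible of degree 5 over Q. Its discriminant is 3008364544, which is not a perfect square. A Galois group lies in the alternating group exactly when the discriminant is a square in Q, so the Galois group (S_5) is not contained in A_5.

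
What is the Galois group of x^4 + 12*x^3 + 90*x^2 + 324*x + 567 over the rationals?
The polynomial is an irreducible quartic over Q and its discriminant is 1088391168, which is not a perfect square, so the Galois group is not contained in A_4. The resolvent cubic y^3 - 90*y^2 + 1620*y + 17496 has exactly one rational root, so the Galois group is C_4 or D_4. The quartic becomes reducible over Q(sqrt(disc)), so the group is C_4.

C_4, the cyclic group of order 4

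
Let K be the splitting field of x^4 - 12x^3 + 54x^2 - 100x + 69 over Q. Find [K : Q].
12

The degree of the splitting field over Q equals the order of the Galois group, so first determine the group. The polynomial is an irreducible quartic over Q and its discriminant is 331776 = 576^2, a perfect square, so the Galois group is contained in A_4. The resolvent cubic y^3 - 54*y^2 + 924*y - 5032 is irreducible over Q. An irreducible resolvent with square discriminant gives A_4. The Galois group A_4 (4T4) has order 12, so the splitting field has degree 12 over Q.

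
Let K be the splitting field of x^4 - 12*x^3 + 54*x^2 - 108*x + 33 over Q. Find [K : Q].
8

The degree of the splitting field over Q equals the order of the Galois group, so first determine the group. The polynomial is an irreducible quartic over Q and its discriminant is -28311552, which is not a perfect square, so the Galois group is not contained in A_4. The resolvent cubic y^3 - 54*y^2 + 1164*y - 9288 has exactly one rational root, so the Galois group is C_4 or D_4. The quartic remains irreducible over Q(sqrt(disc)), so the group is D_4. The Galois group D_4 (4T3) has order 8, so the splitting field has degree 8 over Q.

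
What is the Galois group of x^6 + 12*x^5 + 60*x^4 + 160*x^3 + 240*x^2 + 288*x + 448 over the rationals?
The polynomial f is an irreducible sextic over Q, so G = Gal(f/Q) is one of the 16 transitive subgroups 6T1, ..., 6T16 of S_6. The discriminant of f is -9727331052552192, which is not a perfect square, so G is not contained in A_6. The transitive groups of degree 6 not contained in A_6 are: C_6 (6T1, order 6), S_3 (6T2, order 6), D_6 (6T3, order 12), C_3 x S_3 (6T5, order 18), A_4 x C_2 (6T6, order 24), S_4 (6T8, order 24), S_3 x S_3 (6T9, order 36), S_4 x C_2 (6T11, order 48), (S_3 x S_3) : C_2 (6T13, order 72), PGL(2,5) (6T14, order 120), S_6 (6T16, order 720). By Dedekind's theorem, for a prime p not dividing disc(f) the degrees of the irreducible factors of f mod p form the cycle type of an element of G. Factoring f modulo the 27 such primes p <= 127 (skipping 2, 3, 17, 43, which divide the discriminant), each new pattern first appears at: mod 5: f = (x^6 + 2x^5 + 3x + 3), pattern 6; mod 7: f = (x)(x^2 + 3x + 5)(x^3 + 2x^2 + 3), pattern 3+2+1; mod 11: f = (x^2 + 8x + 9)(x^4 + 4x^3 + 8x^2 + 5x + 7), pattern 4+2; mod 13: f = (x + 9)(x + 12)(x^2 + 6x + 7)(x^2 + 11x + 3), pattern 2+2+1+1; mod 61: f = (x + 6)(x + 10)(x + 22)(x + 44)(x^2 + 52x + 56), pattern 2+1+1+1+1; mod 97: f = (x + 3)(x + 22)(x + 26)(x^3 + 58x^2 + 72x + 95), pattern 3+1+1+1; mod 113: f = (x^2 + 12x + 60)(x^2 + 19x + 96)(x^2 + 94x + 39), pattern 2+2+2; mod 127: f = (x^3 + 55x^2 + 124x + 53)(x^3 + 84x^2 + 15x + 42), pattern 3+3. No other pattern occurs in this range, so the set of observed cycle types is {6, 3+2+1, 4+2, 2+2+1+1, 2+1+1+1+1, 3+1+1+1, 2+2+2, 3+3}. The candidates containing elements of all these cycle types are (S_3 x S_3) : C_2 (6T13) of order 72, S_6 (6T16) of order 720; the others are excluded. The observed types are precisely the cycle types that occur in (S_3 x S_3) : C_2 (6T13) (apart from the identity). Each of the other remaining candidates has further cycle types, and by the Chebotarev density theorem the matching factorization patterns would occur for a proportion of primes equal to their share of the group: S_6 (6T16) additionally contains elements of type 5+1, 4+1+1 (234 of its 720 elements, about 32% of primes). None of the 27 primes tested shows any such pattern (for each of these groups the chance of that is below 10^-4), which rules them out. Hence G = (S_3 x S_3) : C_2 (6T13), of order 72.

(S_3 x S_3) : C_2, the group 6T13 of order 72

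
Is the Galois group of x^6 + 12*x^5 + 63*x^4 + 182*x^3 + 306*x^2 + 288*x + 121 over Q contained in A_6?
No

The polynomial is irreducible of degree 6 over Q. Its discriminant is -16003008, which is not a perfect square. A Galois group lies in the alternating group exactly when the discriminant is a square in Q, so the Galois group (PGL(2,5)) is not contained in A_6.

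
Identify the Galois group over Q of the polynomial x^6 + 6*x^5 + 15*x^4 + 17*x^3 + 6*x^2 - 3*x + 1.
The polynomial f is an irreducible sextic over Q, so G = Gal(f/Q) is one of the 16 transitive subgroups 6T1, ..., 6T16 of S_6. The discriminant of f is -177147, which is not a perfect square, so G is not contained in A_6. The transitive groups of degree 6 not contained in A_6 are: C_6 (6T1, order 6), S_3 (6T2, order 6), D_6 (6T3, order 12), C_3 x S_3 (6T5, order 18), A_4 x C_2 (6T6, order 24), S_4 (6T8, order 24), S_3 x S_3 (6T9, order 36), S_4 x C_2 (6T11, order 48), (S_3 x S_3) : C_2 (6T13, order 72), PGL(2,5) (6T14, order 120), S_6 (6T16, order 720). By Dedekind's theorem, for a prime p not dividing disc(f) the degrees of the irreducible factors of f mod p form the cycle type of an element of G. Factoring f modulo the 33 such primes p <= 139 (skipping 3, which divides the discriminant), each new pattern first appears at: mod 2: f = (x^6 + x^4 + x^3 + x + 1), pattern 6; mod 7: f = (x + 2)(x + 3)(x + 5)(x^3 + 3x^2 + 3x + 4), pattern 3+1+1+1; mod 17: f = (x^2 + 3x + 9)(x^2 + 6x + 12)(x^2 + 14x + 3), pattern 2+2+2; mod 19: f = (x^3 + 3x^2 + 3x + 7)(x^3 + 3x^2 + 3x + 11), pattern 3+3; mod 73: f = (x + 14)(x + 22)(x + 23)(x + 30)(x + 31)(x + 32), pattern 1+1+1+1+1+1. No other pattern occurs in this range, so the set of observed cycle types is {6, 3+1+1+1, 2+2+2, 3+3, 1+1+1+1+1+1}. The candidates containing elements of all these cycle types are C_3 x S_3 (6T5) of order 18, S_3 x S_3 (6T9) of order 36, (S_3 x S_3) : C_2 (6T13) of order 72, S_6 (6T16) of order 720; the others are excluded. The observed types are precisely the cycle types that occur in C_3 x S_3 (6T5). Each of the other remaining candidates has further cycle types, and by the Chebotarev density theorem the matching factorization patterns would occur for a proportion of primes equal to their share of the group: S_3 x S_3 (6T9) additionally contains elements of type 2+2+1+1 (9 of its 36 elements, about 25% of primes); (S_3 x S_3) : C_2 (6T13) additionally contains elements of type 4+2, 3+2+1, 2+2+1+1, 2+1+1+1+1 (45 of its 72 elements, about 62% of primes); S_6 (6T16) additionally contains elements of type 5+1, 4+2, 4+1+1, 3+2+1, 2+2+1+1, 2+1+1+1+1 (504 of its 720 elements, about 70% of primes). None of the 33 primes tested shows any such pattern (for each of these groups the chance of that is below 10^-4), which rules them out. Hence G = C_3 x S_3 (6T5), of order 18.

C_3 x S_3 (order 18)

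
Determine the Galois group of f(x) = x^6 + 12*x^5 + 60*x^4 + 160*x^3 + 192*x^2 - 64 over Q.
The polynomial f is an irreducible sextic over Q, so G = Gal(f/Q) is one of the 16 transitive subgroups 6T1, ..., 6T16 of S_6. The discriminant of f is -450868486864896, which is not a perfect square, so G is not contained in A_6. The transitive groups of degree 6 not contained in A_6 are: C_6 (6T1, order 6), S_3 (6T2, order 6), D_6 (6T3, order 12), C_3 x S_3 (6T5, order 18), A_4 x C_2 (6T6, order 24), S_4 (6T8, order 24), S_3 x S_3 (6T9, order 36), S_4 x C_2 (6T11, order 48), (S_3 x S_3) : C_2 (6T13, order 72), PGL(2,5) (6T14, order 120), S_6 (6T16, order 720). By Dedekind's theorem, for a prime p not dividing disc(f) the degrees of the irreducible factors of f mod p form the cycle type of an element of G. Factoring f modulo the 33 such primes p <= 149 (skipping 2, 3, which divide the discriminant), each new pattern first appears at: mod 5: f = (x^3 + x + 4)(x^3 + 2x^2 + 4x + 4), pattern 3+3; mod 7: f = (x^6 + 5x^5 + 4x^4 + 6x^3 + 3x^2 + 6), pattern 6; mod 17: f = (x + 1)(x + 3)(x^2 + 4x + 10)(x^2 + 4x + 16), pattern 2+2+1+1; mod 19: f = (x + 5)(x + 8)(x + 15)(x + 18)(x^2 + 4x + 11), pattern 2+1+1+1+1; mod 71: f = (x^2 + 4x + 33)(x^2 + 4x + 53)(x^2 + 4x + 68), pattern 2+2+2. No other pattern occurs in this range, so the set of observed cycle types is {3+3, 6, 2+2+1+1, 2+1+1+1+1, 2+2+2}. The candidates containing elements of all these cycle types are A_4 x C_2 (6T6) of order 24, S_4 x C_2 (6T11) of order 48, (S_3 x S_3) : C_2 (6T13) of order 72, S_6 (6T16) of order 720; the others are excluded. The observed types are precisely the cycle types that occur in A_4 x C_2 (6T6) (apart from the identity). Each of the other remaining candidates has further cycle types, and by the Chebotarev density theorem the matching factorization patterns would occur for a proportion of primes equal to their share of the group: S_4 x C_2 (6T11) additionally contains elements of type 4+2, 4+1+1 (12 of its 48 elements, about 25% of primes); (S_3 x S_3) : C_2 (6T13) additionally contains elements of type 4+2, 3+2+1, 3+1+1+1 (34 of its 72 elements, about 47% of primes); S_6 (6T16) additionally contains elements of type 5+1, 4+2, 4+1+1, 3+2+1, 3+1+1+1 (484 of its 720 elements, about 67% of primes). None of the 33 primes tested shows any such pattern (for each of these groups the chance of that is below 10^-4), which rules them out. Hence G = A_4 x C_2 (6T6), of order 24.

A_4 x C_2 (also written A4xC2)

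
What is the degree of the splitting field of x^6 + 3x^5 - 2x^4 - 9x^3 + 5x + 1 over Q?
6

The degree of the splitting field over Q equals the order of the Galois group, so first determine the group. The polynomial f is an irreducible sextic over Q, so G = Gal(f/Q) is one of the 16 transitive subgroups 6T1, ..., 6T16 of S_6. The discriminant of f is 810448, which is not a perfect square, so G is not contained in A_6. The transitive groups of degree 6 not contained in A_6 are: C_6 (6T1, order 6), S_3 (6T2, order 6), D_6 (6T3, order 12), C_3 x S_3 (6T5, order 18), A_4 x C_2 (6T6, order 24), S_4 (6T8, order 24), S_3 x S_3 (6T9, order 36), S_4 x C_2 (6T11, order 48), (S_3 x S_3) : C_2 (6T13, order 72), PGL(2,5) (6T14, order 120), S_6 (6T16, order 720). By Dedekind's theorem, for a prime p not dividing disc(f) the degrees of the irreducible factors of f mod p form the cycle type of an element of G. Factoring f modulo the 23 such primes p <= 97 (skipping 2, 37, which divide the discriminant), each new pattern first appears at: mod 3: f = (x^3 + x^2 + 2x + 1)(x^3 + 2x^2 + 1), pattern 3+3; mod 5: f = (x^2 + 2)(x^2 + x + 1)(x^2 + 2x + 3), pattern 2+2+2; mod 67: f = (x + 3)(x + 19)(x + 31)(x + 37)(x + 49)(x + 65), pattern 1+1+1+1+1+1. No other pattern occurs in this range, so the set of observed cycle types is {3+3, 2+2+2, 1+1+1+1+1+1}. The candidates containing elements of all these cycle types are C_6 (6T1) of order 6, S_3 (6T2) of order 6, D_6 (6T3) of order 12, C_3 x S_3 (6T5) of order 18, A_4 x C_2 (6T6) of order 24, S_4 (6T8) of order 24, S_3 x S_3 (6T9) of order 36, S_4 x C_2 (6T11) of order 48, (S_3 x S_3) : C_2 (6T13) of order 72, PGL(2,5) (6T14) of order 120, S_6 (6T16) of order 720; the others are excluded. The observed types are precisely the cycle types that occur in S_3 (6T2). Each of the other remaining candidates has further cycle types, and by the Chebotarev density theorem the matching factorization patterns would occur for a proportion of primes equal to their share of the group: C_6 (6T1) additionally contains elements of type 6 (2 of its 6 elements, about 33% of primes); D_6 (6T3) additionally contains elements of type 6, 2+2+1+1 (5 of its 12 elements, about 42% of primes); C_3 x S_3 (6T5) additionally contains elements of type 6, 3+1+1+1 (10 of its 18 elements, about 56% of primes); A_4 x C_2 (6T6) additionally contains elements of type 6, 2+2+1+1, 2+1+1+1+1 (14 of its 24 elements, about 58% of primes); S_4 (6T8) additionally contains elements of type 4+1+1, 2+2+1+1 (9 of its 24 elements, about 38% of primes); S_3 x S_3 (6T9) additionally contains elements of type 6, 3+1+1+1, 2+2+1+1 (25 of its 36 elements, about 69% of primes); S_4 x C_2 (6T11) additionally contains elements of type 6, 4+2, 4+1+1, 2+2+1+1, 2+1+1+1+1 (32 of its 48 elements, about 67% of primes); (S_3 x S_3) : C_2 (6T13) additionally contains elements of type 6, 4+2, 3+2+1, 3+1+1+1, 2+2+1+1, 2+1+1+1+1 (61 of its 72 elements, about 85% of primes); PGL(2,5) (6T14) additionally contains elements of type 6, 5+1, 4+1+1, 2+2+1+1 (89 of its 120 elements, about 74% of primes); S_6 (6T16) additionally contains elements of type 6, 5+1, 4+2, 4+1+1, 3+2+1, 3+1+1+1, 2+2+1+1, 2+1+1+1+1 (664 of its 720 elements, about 92% of primes). None of the 23 primes tested shows any such pattern (for each of these groups the chance of that is below 10^-4), which rules them out. Hence G = S_3 (6T2), of order 6. The Galois group S_3 (6T2) has order 6, so the splitting field has degree 6 over Q.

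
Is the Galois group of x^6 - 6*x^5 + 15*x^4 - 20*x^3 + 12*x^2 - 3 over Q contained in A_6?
Yes

The polynomial is irreducible of degree 6 over Q. Its discriminant is 419904 = 648^2, a perfect square. A Galois group lies in the alternating group exactly when the discriminant is a square in Q, so the Galois group (A_4) is contained in A_6.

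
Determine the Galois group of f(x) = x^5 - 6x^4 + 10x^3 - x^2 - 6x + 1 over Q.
The polynomial f is an irreducible quintic over Q, so G = Gal(f/Q) is a transitive subgroup of S_5: one of C_5 (5T1, order 5), D_5 (5T2, order 10), F_20 (5T3, order 20), A_5 (5T4, order 60) or S_5 (5T5, order 120). The discriminant of f is 14641 = 121^2, a perfect square, so G is contained in A_5. The transitive groups of degree 5 contained in A_5 are: C_5 (5T1, order 5), D_5 (5T2, order 10), A_5 (5T4, order 60). By Dedekind's theorem, for a prime p not dividing disc(f) the degrees of the irreducible factors of f mod p form the cycle type of an element of G. Factoring f modulo the 14 such primes p <= 47 (skipping 11, which divides the discriminant), each new pattern first appears at: mod 2: f = (x^5 + x^2 + 1), pattern 5; mod 23: f = (x + 3)(x + 5)(x + 9)(x + 10)(x + 13), pattern 1+1+1+1+1. No other pattern occurs in this range, so the set of observed cycle types is {5, 1+1+1+1+1}. The candidates containing elements of all these cycle types are C_5 (5T1) of order 5, D_5 (5T2) of order 10, A_5 (5T4) of order 60; the others are excluded. The observed types are precisely the cycle types that occur in C_5 (5T1). Each of the other remaining candidates has further cycle types, and by the Chebotarev density theorem the matching factorization patterns would occur for a proportion of primes equal to their share of the group: D_5 (5T2) additionally contains elements of type 2+2+1 (5 of its 10 elements, about 50% of primes); A_5 (5T4) additionally contains elements of type 3+1+1, 2+2+1 (35 of its 60 elements, about 58% of primes). None of the 14 primes tested shows any such pattern (for each of these groups the chance of that is below 10^-4), which rules them out. Hence G = C_5 (5T1), of order 5.

C_5 (order 5)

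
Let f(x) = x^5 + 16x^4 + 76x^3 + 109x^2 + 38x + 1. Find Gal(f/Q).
C_5 (order 5)

The polynomial f is an irreducible quintic over Q, so G = Gal(f/Q) is a transitive subgroup of S_5: one of C_5 (5T1, order 5), D_5 (5T2, order 10), F_20 (5T3, order 20), A_5 (5T4, order 60) or S_5 (5T5, order 120). The discriminant of f is 14320669561 = 119669^2, a perfect square, so G is contained in A_5. The transitive groups of degree 5 contained in A_5 are: C_5 (5T1, order 5), D_5 (5T2, order 10), A_5 (5T4, order 60). By Dedekind's theorem, for a prime p not dividing disc(f) the degrees of the irreducible factors of f mod p form the cycle type of an element of G. Factoring f modulo the 14 such primes p <= 59 (skipping 11, 23, 43, which divide the discriminant), each new pattern first appears at: mod 2: f = (x^5 + x^2 + 1), pattern 5. No other pattern occurs in this range, so the set of observed cycle types is {5}. The candidates containing elements of all these cycle types are C_5 (5T1) of order 5, D_5 (5T2) of order 10, A_5 (5T4) of order 60; the others are excluded. The observed types are precisely the cycle types that occur in C_5 (5T1) (apart from the identity). Each of the other remaining candidates has further cycle types, and by the Chebotarev density theorem the matching factorization patterns would occur for a proportion of primes equal to their share of the group: D_5 (5T2) additionally contains elements of type 2+2+1 (5 of its 10 elements, about 50% of primes); A_5 (5T4) additionally contains elements of type 3+1+1, 2+2+1 (35 of its 60 elements, about 58% of primes). None of the 14 primes tested shows any such pattern (for each of these groups the chance of that is below 10^-4), which rules them out. Hence G = C_5 (5T1), of order 5.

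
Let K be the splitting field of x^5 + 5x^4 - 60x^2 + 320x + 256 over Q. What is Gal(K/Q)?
D_5 (also written D5)

The polynomial f is an irreducible quintic over Q, so G = Gal(f/Q) is a transitive subgroup of S_5: one of C_5 (5T1, order 5), D_5 (5T2, order 10), F_20 (5T3, order 20), A_5 (5T4, order 60) or S_5 (5T5, order 120). The discriminant of f is 2415919104000000 = 49152000^2, a perfect square, so G is contained in A_5. The transitive groups of degree 5 contained in A_5 are: C_5 (5T1, order 5), D_5 (5T2, order 10), A_5 (5T4, order 60). By Dedekind's theorem, for a prime p not dividing disc(f) the degrees of the irreducible factors of f mod p form the cycle type of an element of G. Factoring f modulo the 23 such primes p <= 101 (skipping 2, 3, 5, which divide the discriminant), each new pattern first appears at: mod 7: f = (x^5 + 5x^4 + 3x^2 + 5x + 4), pattern 5; mod 17: f = (x + 9)(x^2 + 5x + 9)(x^2 + 8x + 4), pattern 2+2+1. No other pattern occurs in this range, so the set of observed cycle types is {5, 2+2+1}. The candidates containing elements of all these cycle types are D_5 (5T2) of order 10, A_5 (5T4) of order 60; the others are excluded. The observed types are precisely the cycle types that occur in D_5 (5T2) (apart from the identity). Each of the other remaining candidates has further cycle types, and by the Chebotarev density theorem the matching factorization patterns would occur for a proportion of primes equal to their share of the group: A_5 (5T4) additionally contains elements of type 3+1+1 (20 of its 60 elements, about 33% of primes). None of the 23 primes tested shows any such pattern (for each of these groups the chance of that is below 10^-4), which rules them out. Hence G = D_5 (5T2), of order 10.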